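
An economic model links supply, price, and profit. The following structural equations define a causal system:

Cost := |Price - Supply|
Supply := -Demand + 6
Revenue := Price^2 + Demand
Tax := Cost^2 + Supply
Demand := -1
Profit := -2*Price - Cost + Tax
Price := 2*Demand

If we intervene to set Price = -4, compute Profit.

125

Under do(Price=-4), the mechanism Price := 2*Demand is discarded; Price is fixed at -4.
Supply = -Demand + 6  [with Demand=-1]  = 7
Cost = |Price - Supply|  [with Price=-4, Supply=7]  = 11
Tax = Cost^2 + Supply  [with Cost=11, Supply=7]  = 128
Profit = -2*Price - Cost + Tax  [with Price=-4, Cost=11, Tax=128]  = 125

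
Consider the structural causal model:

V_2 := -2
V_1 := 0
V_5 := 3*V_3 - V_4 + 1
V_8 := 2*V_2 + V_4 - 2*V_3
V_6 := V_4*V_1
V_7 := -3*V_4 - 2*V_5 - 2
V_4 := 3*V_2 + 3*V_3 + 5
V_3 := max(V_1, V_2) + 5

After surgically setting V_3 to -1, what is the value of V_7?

6

The intervention breaks the incoming arrows to V_3: V_3 := max(V_1, V_2) + 5 no longer applies, and V_3 = -1.
V_4 = 3*V_2 + 3*V_3 + 5  [with V_2=-2, V_3=-1]  = -4
V_5 = 3*V_3 - V_4 + 1  [with V_3=-1, V_4=-4]  = 2
V_7 = -3*V_4 - 2*V_5 - 2  [with V_4=-4, V_5=2]  = 6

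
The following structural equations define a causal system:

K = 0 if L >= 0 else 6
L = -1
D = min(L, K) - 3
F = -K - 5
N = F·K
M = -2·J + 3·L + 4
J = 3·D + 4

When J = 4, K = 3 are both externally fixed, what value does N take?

-24

Under do(J = 4, K = 3), each intervened variable's structural equation is replaced by its fixed value.
F = -K - 5  [with K=3]  = -8
N = F·K  [with F=-8, K=3]  = -24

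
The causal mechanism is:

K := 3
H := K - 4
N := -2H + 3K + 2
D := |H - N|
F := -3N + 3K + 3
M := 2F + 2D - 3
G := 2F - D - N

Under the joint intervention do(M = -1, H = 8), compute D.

Under do(M = -1, H = 8), each intervened variable's structural equation is replaced by its fixed value.
N = -2H + 3K + 2  [with H=8, K=3]  = -5
D = |H - N|  [with H=8, N=-5]  = 13

13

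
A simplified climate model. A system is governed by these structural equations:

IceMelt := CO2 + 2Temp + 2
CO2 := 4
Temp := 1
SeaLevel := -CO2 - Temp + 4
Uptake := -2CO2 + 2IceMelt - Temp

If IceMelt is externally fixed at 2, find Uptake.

do(IceMelt=2) replaces the equation IceMelt := CO2 + 2Temp + 2 with the constant IceMelt = 2.
Uptake = -2CO2 + 2IceMelt - Temp  [with CO2=4, IceMelt=2, Temp=1]  = -5

-5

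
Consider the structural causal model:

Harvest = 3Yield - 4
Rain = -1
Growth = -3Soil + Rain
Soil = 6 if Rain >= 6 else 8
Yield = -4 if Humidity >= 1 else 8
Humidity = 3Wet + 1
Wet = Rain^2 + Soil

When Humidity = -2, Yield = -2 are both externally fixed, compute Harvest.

Under do(Humidity = -2, Yield = -2), each intervened variable's structural equation is replaced by its fixed value.
Harvest = 3Yield - 4  [with Yield=-2]  = -10

-10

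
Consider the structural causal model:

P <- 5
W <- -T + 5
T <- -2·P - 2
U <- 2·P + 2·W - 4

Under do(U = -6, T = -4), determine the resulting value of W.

Setting U = -6, T = -4 by intervention discards those variables' equations.
W = -T + 5  [with T=-4]  = 9

9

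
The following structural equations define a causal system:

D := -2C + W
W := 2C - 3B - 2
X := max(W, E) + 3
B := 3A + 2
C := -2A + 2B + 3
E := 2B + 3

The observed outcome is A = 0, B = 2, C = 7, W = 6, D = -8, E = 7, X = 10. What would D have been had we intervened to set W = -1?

Intervening sets W = -1 and removes its equation (W := 2C - 3B - 2).
B = 3A + 2  [with A=0]  = 2
C = -2A + 2B + 3  [with A=0, B=2]  = 7
D = -2C + W  [with C=7, W=-1]  = -15

-15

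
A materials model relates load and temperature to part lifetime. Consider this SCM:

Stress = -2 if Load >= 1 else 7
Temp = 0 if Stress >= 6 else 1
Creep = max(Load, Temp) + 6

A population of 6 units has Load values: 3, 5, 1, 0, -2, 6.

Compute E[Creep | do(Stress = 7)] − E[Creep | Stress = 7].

Under do(Stress=7), Stress's equation is replaced by Stress=7 for every unit. Per-unit Creep: 9, 11, 7, 6, 6, 12. Mean = 8.5.
Observing Stress=7 restricts to units where Stress's equation naturally yields 7: Load ∈ {0, -2}. In that subpopulation Creep = 6, 6, mean 6.
Difference = 8.5 − 6 = 2.5.

2.5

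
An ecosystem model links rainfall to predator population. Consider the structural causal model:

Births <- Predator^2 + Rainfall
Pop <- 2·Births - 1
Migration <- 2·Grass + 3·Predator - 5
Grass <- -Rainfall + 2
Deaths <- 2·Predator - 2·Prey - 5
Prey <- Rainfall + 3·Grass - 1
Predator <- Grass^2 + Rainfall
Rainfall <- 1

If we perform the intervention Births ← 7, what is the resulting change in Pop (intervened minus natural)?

4

do(Births=7) replaces the equation Births <- Predator^2 + Rainfall with the constant Births = 7.
Pop = 2·Births - 1  [with Births=7]  = 13
Without intervention: Grass = -Rainfall + 2  [with Rainfall=1]  = 1; Predator = Grass^2 + Rainfall  [with Grass=1, Rainfall=1]  = 2; Births = Predator^2 + Rainfall  [with Predator=2, Rainfall=1]  = 5; Pop = 2·Births - 1  [with Births=5]  = 9.
Change = 13 − 9 = 4.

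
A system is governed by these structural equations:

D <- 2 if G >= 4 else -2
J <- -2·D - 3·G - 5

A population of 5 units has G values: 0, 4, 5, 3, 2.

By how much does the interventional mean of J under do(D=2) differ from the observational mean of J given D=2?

5.1

Under do(D=2), D's equation is replaced by D=2 for every unit. Per-unit J: -9, -21, -24, -18, -15. Mean = -17.4.
Conditioning on D=2 selects the 2 unit(s) with G ∈ {4, 5}. Their J values: -21, -24. Mean = -22.5.
Difference = -17.4 − (-22.5) = 5.1.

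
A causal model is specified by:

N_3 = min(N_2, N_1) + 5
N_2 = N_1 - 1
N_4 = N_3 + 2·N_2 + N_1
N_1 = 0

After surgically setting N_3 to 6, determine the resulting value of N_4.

4

The intervention breaks the incoming arrows to N_3: N_3 = min(N_2, N_1) + 5 no longer applies, and N_3 = 6.
N_2 = N_1 - 1  [with N_1=0]  = -1
N_4 = N_3 + 2·N_2 + N_1  [with N_3=6, N_2=-1, N_1=0]  = 4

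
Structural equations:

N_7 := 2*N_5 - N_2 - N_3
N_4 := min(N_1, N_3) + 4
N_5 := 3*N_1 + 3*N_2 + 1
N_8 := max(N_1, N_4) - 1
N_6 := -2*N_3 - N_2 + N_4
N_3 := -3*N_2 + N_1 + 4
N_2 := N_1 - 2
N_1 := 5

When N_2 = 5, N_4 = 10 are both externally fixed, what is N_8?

Setting N_2 = 5, N_4 = 10 by intervention discards those variables' equations.
N_8 = max(N_1, N_4) - 1  [with N_1=5, N_4=10]  = 9

9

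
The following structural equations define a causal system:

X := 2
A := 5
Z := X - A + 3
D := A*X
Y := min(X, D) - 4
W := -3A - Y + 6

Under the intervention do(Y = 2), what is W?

-11

The intervention breaks the incoming arrows to Y: Y := min(X, D) - 4 no longer applies, and Y = 2.
W = -3A - Y + 6  [with A=5, Y=2]  = -11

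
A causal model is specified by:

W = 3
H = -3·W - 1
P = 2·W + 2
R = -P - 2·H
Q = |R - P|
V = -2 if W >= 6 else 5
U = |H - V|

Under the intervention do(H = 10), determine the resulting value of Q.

do(H=10) replaces the equation H = -3·W - 1 with the constant H = 10.
P = 2·W + 2  [with W=3]  = 8
R = -P - 2·H  [with P=8, H=10]  = -28
Q = |R - P|  [with R=-28, P=8]  = 36

36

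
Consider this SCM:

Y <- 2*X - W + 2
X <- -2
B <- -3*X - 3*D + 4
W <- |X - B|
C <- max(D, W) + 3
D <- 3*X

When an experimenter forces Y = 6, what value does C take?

33

The intervention breaks the incoming arrows to Y: Y <- 2*X - W + 2 no longer applies, and Y = 6.
Since C is not a descendant of the intervened variable, it is unaffected.
D = 3*X  [with X=-2]  = -6
B = -3*X - 3*D + 4  [with X=-2, D=-6]  = 28
W = |X - B|  [with X=-2, B=28]  = 30
C = max(D, W) + 3  [with D=-6, W=30]  = 33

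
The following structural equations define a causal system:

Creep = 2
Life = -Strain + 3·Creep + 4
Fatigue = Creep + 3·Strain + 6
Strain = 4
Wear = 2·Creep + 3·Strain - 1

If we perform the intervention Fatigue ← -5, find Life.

Intervening sets Fatigue = -5 and removes its equation (Fatigue = Creep + 3·Strain + 6).
No directed path runs from Fatigue to Life, so Life keeps its natural value.
Life = -Strain + 3·Creep + 4  [with Strain=4, Creep=2]  = 6

6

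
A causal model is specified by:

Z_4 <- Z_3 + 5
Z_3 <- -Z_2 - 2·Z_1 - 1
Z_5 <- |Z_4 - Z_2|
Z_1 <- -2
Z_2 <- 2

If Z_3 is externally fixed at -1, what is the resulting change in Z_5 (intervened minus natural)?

-2

do(Z_3=-1) replaces the equation Z_3 <- -Z_2 - 2·Z_1 - 1 with the constant Z_3 = -1.
Z_4 = Z_3 + 5  [with Z_3=-1]  = 4
Z_5 = |Z_4 - Z_2|  [with Z_4=4, Z_2=2]  = 2
Without intervention: Z_3 = -Z_2 - 2·Z_1 - 1  [with Z_2=2, Z_1=-2]  = 1; Z_4 = Z_3 + 5  [with Z_3=1]  = 6; Z_5 = |Z_4 - Z_2|  [with Z_4=6, Z_2=2]  = 4.
Change = 2 − 4 = -2.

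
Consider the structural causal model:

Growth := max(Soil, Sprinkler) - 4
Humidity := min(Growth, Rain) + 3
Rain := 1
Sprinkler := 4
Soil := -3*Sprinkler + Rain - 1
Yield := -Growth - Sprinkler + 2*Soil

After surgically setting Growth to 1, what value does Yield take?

Under do(Growth=1), the mechanism Growth := max(Soil, Sprinkler) - 4 is discarded; Growth is fixed at 1.
Soil = -3*Sprinkler + Rain - 1  [with Sprinkler=4, Rain=1]  = -12
Yield = -Growth - Sprinkler + 2*Soil  [with Growth=1, Sprinkler=4, Soil=-12]  = -29

-29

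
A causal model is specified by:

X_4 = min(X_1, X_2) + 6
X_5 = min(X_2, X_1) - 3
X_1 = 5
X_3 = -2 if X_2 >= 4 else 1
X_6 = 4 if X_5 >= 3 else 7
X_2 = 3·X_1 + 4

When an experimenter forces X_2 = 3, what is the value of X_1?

Under do(X_2=3), the mechanism X_2 = 3·X_1 + 4 is discarded; X_2 is fixed at 3.
X_1 is not downstream of the intervention, so its value is determined by the original equations.

5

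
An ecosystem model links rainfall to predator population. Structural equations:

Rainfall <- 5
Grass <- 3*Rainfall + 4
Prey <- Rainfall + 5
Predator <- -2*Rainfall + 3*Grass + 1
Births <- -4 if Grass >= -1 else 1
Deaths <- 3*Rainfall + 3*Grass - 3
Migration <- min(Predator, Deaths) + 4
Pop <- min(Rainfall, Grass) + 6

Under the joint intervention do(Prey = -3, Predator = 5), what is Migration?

9

Under do(Prey = -3, Predator = 5), each intervened variable's structural equation is replaced by its fixed value.
Grass = 3*Rainfall + 4  [with Rainfall=5]  = 19
Deaths = 3*Rainfall + 3*Grass - 3  [with Rainfall=5, Grass=19]  = 69
Migration = min(Predator, Deaths) + 4  [with Predator=5, Deaths=69]  = 9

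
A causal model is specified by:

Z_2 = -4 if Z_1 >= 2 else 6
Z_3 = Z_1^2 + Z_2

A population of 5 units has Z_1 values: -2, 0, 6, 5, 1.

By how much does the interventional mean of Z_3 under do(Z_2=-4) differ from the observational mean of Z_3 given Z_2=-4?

do(Z_2=-4) breaks Z_2's dependence on Z_1. With Z_2=-4 fixed, Z_3 across the units is 0, -4, 32, 21, -3, mean 9.2.
Observing Z_2=-4 restricts to units where Z_2's equation naturally yields -4: Z_1 ∈ {6, 5}. In that subpopulation Z_3 = 32, 21, mean 26.5.
Difference = 9.2 − 26.5 = -17.3.

-17.3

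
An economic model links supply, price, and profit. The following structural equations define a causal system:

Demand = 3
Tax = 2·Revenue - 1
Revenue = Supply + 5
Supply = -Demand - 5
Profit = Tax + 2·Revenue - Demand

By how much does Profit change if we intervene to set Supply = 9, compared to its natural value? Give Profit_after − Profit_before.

68

do(Supply=9) replaces the equation Supply = -Demand - 5 with the constant Supply = 9.
Revenue = Supply + 5  [with Supply=9]  = 14
Tax = 2·Revenue - 1  [with Revenue=14]  = 27
Profit = Tax + 2·Revenue - Demand  [with Tax=27, Revenue=14, Demand=3]  = 52
Without intervention: Supply = -Demand - 5  [with Demand=3]  = -8; Revenue = Supply + 5  [with Supply=-8]  = -3; Tax = 2·Revenue - 1  [with Revenue=-3]  = -7; Profit = Tax + 2·Revenue - Demand  [with Tax=-7, Revenue=-3, Demand=3]  = -16.
Change = 52 − (-16) = 68.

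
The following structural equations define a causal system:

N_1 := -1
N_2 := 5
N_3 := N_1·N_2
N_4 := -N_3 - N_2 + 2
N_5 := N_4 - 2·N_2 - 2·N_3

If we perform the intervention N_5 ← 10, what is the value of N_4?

The intervention breaks the incoming arrows to N_5: N_5 := N_4 - 2·N_2 - 2·N_3 no longer applies, and N_5 = 10.
Since N_4 is not a descendant of the intervened variable, it is unaffected.
N_3 = N_1·N_2  [with N_1=-1, N_2=5]  = -5
N_4 = -N_3 - N_2 + 2  [with N_3=-5, N_2=5]  = 2

2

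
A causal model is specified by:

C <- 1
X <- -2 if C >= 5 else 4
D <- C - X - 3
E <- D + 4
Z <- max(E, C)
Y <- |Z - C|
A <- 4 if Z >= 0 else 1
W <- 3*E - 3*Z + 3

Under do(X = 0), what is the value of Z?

do(X=0) replaces the equation X <- -2 if C >= 5 else 4 with the constant X = 0.
D = C - X - 3  [with C=1, X=0]  = -2
E = D + 4  [with D=-2]  = 2
Z = max(E, C)  [with E=2, C=1]  = 2

2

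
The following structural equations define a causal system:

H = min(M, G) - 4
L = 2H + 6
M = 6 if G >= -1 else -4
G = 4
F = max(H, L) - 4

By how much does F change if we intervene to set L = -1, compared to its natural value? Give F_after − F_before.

-6

Intervening sets L = -1 and removes its equation (L = 2H + 6).
M = 6 if G >= -1 else -4  [with G=4]  = 6
H = min(M, G) - 4  [with M=6, G=4]  = 0
F = max(H, L) - 4  [with H=0, L=-1]  = -4
Without intervention: M = 6 if G >= -1 else -4  [with G=4]  = 6; H = min(M, G) - 4  [with M=6, G=4]  = 0; L = 2H + 6  [with H=0]  = 6; F = max(H, L) - 4  [with H=0, L=6]  = 2.
Change = -4 − 2 = -6.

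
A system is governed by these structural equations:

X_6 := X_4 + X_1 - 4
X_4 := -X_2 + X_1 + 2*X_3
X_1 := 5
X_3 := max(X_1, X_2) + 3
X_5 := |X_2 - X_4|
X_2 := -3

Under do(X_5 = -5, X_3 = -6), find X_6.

The joint intervention fixes X_5 = -5, X_3 = -6, removing each variable's own equation.
X_4 = -X_2 + X_1 + 2*X_3  [with X_2=-3, X_1=5, X_3=-6]  = -4
X_6 = X_4 + X_1 - 4  [with X_4=-4, X_1=5]  = -3

-3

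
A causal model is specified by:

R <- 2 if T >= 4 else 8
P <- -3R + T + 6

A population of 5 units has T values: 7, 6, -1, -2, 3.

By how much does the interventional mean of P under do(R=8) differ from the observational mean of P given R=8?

do(R=8) breaks R's dependence on T. With R=8 fixed, P across the units is -11, -12, -19, -20, -15, mean -15.4.
Observing R=8 restricts to units where R's equation naturally yields 8: T ∈ {-1, -2, 3}. In that subpopulation P = -19, -20, -15, mean -18.
Difference = -15.4 − (-18) = 2.6.

2.6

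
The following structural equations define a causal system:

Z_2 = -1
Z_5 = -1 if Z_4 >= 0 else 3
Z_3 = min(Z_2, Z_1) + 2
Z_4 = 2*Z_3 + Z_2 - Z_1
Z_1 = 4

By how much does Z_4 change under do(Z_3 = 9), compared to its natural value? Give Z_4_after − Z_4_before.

The intervention breaks the incoming arrows to Z_3: Z_3 = min(Z_2, Z_1) + 2 no longer applies, and Z_3 = 9.
Z_4 = 2*Z_3 + Z_2 - Z_1  [with Z_3=9, Z_2=-1, Z_1=4]  = 13
Without intervention: Z_3 = min(Z_2, Z_1) + 2  [with Z_2=-1, Z_1=4]  = 1; Z_4 = 2*Z_3 + Z_2 - Z_1  [with Z_3=1, Z_2=-1, Z_1=4]  = -3.
Change = 13 − (-3) = 16.

16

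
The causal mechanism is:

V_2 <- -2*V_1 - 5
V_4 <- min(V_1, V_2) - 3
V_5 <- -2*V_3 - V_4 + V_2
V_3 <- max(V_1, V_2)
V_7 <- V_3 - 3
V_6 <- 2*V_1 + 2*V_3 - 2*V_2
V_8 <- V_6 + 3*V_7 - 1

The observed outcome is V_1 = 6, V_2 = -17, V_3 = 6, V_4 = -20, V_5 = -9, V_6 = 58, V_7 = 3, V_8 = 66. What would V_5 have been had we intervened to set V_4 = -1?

Intervening sets V_4 = -1 and removes its equation (V_4 <- min(V_1, V_2) - 3).
V_2 = -2*V_1 - 5  [with V_1=6]  = -17
V_3 = max(V_1, V_2)  [with V_1=6, V_2=-17]  = 6
V_5 = -2*V_3 - V_4 + V_2  [with V_3=6, V_4=-1, V_2=-17]  = -28

-28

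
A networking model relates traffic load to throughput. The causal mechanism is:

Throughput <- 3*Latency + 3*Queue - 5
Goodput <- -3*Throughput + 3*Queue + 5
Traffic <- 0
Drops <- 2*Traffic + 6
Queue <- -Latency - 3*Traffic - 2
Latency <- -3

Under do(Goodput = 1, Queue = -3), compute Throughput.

-23

Under do(Goodput = 1, Queue = -3), each intervened variable's structural equation is replaced by its fixed value.
Throughput = 3*Latency + 3*Queue - 5  [with Latency=-3, Queue=-3]  = -23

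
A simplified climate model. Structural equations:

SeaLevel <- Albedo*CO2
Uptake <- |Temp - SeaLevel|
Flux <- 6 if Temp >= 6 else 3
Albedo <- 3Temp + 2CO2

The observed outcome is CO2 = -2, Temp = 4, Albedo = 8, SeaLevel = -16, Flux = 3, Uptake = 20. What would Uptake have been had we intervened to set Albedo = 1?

6

The intervention breaks the incoming arrows to Albedo: Albedo <- 3Temp + 2CO2 no longer applies, and Albedo = 1.
SeaLevel = Albedo*CO2  [with Albedo=1, CO2=-2]  = -2
Uptake = |Temp - SeaLevel|  [with Temp=4, SeaLevel=-2]  = 6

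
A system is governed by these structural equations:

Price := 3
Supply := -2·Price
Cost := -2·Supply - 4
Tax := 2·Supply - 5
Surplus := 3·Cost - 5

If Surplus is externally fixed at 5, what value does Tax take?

-17

The intervention breaks the incoming arrows to Surplus: Surplus := 3·Cost - 5 no longer applies, and Surplus = 5.
Since Tax is not a descendant of the intervened variable, it is unaffected.
Supply = -2·Price  [with Price=3]  = -6
Tax = 2·Supply - 5  [with Supply=-6]  = -17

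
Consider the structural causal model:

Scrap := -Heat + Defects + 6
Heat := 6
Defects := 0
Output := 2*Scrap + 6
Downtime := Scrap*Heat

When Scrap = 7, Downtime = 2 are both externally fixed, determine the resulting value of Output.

The joint intervention fixes Scrap = 7, Downtime = 2, removing each variable's own equation.
Output = 2*Scrap + 6  [with Scrap=7]  = 20

20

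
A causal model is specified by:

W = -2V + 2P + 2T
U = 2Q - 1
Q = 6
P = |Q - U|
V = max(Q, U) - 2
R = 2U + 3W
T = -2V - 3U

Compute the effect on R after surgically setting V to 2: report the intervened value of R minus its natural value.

The intervention breaks the incoming arrows to V: V = max(Q, U) - 2 no longer applies, and V = 2.
U = 2Q - 1  [with Q=6]  = 11
P = |Q - U|  [with Q=6, U=11]  = 5
T = -2V - 3U  [with V=2, U=11]  = -37
W = -2V + 2P + 2T  [with V=2, P=5, T=-37]  = -68
R = 2U + 3W  [with U=11, W=-68]  = -182
Without intervention: U = 2Q - 1  [with Q=6]  = 11; P = |Q - U|  [with Q=6, U=11]  = 5; V = max(Q, U) - 2  [with Q=6, U=11]  = 9; T = -2V - 3U  [with V=9, U=11]  = -51; W = -2V + 2P + 2T  [with V=9, P=5, T=-51]  = -110; R = 2U + 3W  [with U=11, W=-110]  = -308.
Change = -182 − (-308) = 126.

126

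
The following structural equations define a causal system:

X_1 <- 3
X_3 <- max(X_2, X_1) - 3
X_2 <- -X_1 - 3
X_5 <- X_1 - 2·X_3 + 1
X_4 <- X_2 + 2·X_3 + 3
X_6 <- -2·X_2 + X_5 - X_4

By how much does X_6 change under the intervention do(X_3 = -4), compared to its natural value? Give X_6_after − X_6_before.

16

The intervention breaks the incoming arrows to X_3: X_3 <- max(X_2, X_1) - 3 no longer applies, and X_3 = -4.
X_2 = -X_1 - 3  [with X_1=3]  = -6
X_4 = X_2 + 2·X_3 + 3  [with X_2=-6, X_3=-4]  = -11
X_5 = X_1 - 2·X_3 + 1  [with X_1=3, X_3=-4]  = 12
X_6 = -2·X_2 + X_5 - X_4  [with X_2=-6, X_5=12, X_4=-11]  = 35
Without intervention: X_2 = -X_1 - 3  [with X_1=3]  = -6; X_3 = max(X_2, X_1) - 3  [with X_2=-6, X_1=3]  = 0; X_4 = X_2 + 2·X_3 + 3  [with X_2=-6, X_3=0]  = -3; X_5 = X_1 - 2·X_3 + 1  [with X_1=3, X_3=0]  = 4; X_6 = -2·X_2 + X_5 - X_4  [with X_2=-6, X_5=4, X_4=-3]  = 19.
Change = 35 − 19 = 16.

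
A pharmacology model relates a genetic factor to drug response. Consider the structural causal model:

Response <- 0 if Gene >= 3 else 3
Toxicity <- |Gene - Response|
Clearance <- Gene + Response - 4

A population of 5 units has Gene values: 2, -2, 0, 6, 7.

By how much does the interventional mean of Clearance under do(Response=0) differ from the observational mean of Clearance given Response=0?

do(Response=0) breaks Response's dependence on Gene. With Response=0 fixed, Clearance across the units is -2, -6, -4, 2, 3, mean -1.4.
E[Clearance|Response=0] averages over only the 2 units with Response=0 (Gene = 6, 7): Clearance = 2, 3, mean 2.5.
Difference = -1.4 − 2.5 = -3.9.

-3.9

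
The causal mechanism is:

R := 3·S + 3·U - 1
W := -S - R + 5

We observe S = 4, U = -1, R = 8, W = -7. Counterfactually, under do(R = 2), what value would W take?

-1

The intervention breaks the incoming arrows to R: R := 3·S + 3·U - 1 no longer applies, and R = 2.
W = -S - R + 5  [with S=4, R=2]  = -1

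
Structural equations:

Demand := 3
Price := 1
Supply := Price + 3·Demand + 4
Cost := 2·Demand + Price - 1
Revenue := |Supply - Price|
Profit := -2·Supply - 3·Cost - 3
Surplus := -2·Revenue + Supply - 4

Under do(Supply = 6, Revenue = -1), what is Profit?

Setting Supply = 6, Revenue = -1 by intervention discards those variables' equations.
Cost = 2·Demand + Price - 1  [with Demand=3, Price=1]  = 6
Profit = -2·Supply - 3·Cost - 3  [with Supply=6, Cost=6]  = -33

-33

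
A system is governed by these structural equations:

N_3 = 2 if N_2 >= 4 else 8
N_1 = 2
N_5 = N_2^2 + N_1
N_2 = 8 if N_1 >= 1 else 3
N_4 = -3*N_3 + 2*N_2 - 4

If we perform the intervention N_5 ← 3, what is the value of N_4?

6

The intervention breaks the incoming arrows to N_5: N_5 = N_2^2 + N_1 no longer applies, and N_5 = 3.
Since N_4 is not a descendant of the intervened variable, it is unaffected.
N_2 = 8 if N_1 >= 1 else 3  [with N_1=2]  = 8
N_3 = 2 if N_2 >= 4 else 8  [with N_2=8]  = 2
N_4 = -3*N_3 + 2*N_2 - 4  [with N_3=2, N_2=8]  = 6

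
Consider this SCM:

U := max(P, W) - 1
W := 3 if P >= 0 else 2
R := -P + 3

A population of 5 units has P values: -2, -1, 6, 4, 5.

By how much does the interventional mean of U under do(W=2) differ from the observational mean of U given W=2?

The intervention sets W=2 in all 5 units regardless of P. Recomputing U per unit gives 1, 1, 5, 3, 4; average 2.8.
Conditioning on W=2 selects the 2 unit(s) with P ∈ {-2, -1}. Their U values: 1, 1. Mean = 1.
Difference = 2.8 − 1 = 1.8.

1.8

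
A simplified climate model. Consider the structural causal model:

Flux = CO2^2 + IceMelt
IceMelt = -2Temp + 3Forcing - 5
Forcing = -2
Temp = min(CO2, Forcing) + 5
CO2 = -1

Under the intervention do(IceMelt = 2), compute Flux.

3

Intervening sets IceMelt = 2 and removes its equation (IceMelt = -2Temp + 3Forcing - 5).
Flux = CO2^2 + IceMelt  [with CO2=-1, IceMelt=2]  = 3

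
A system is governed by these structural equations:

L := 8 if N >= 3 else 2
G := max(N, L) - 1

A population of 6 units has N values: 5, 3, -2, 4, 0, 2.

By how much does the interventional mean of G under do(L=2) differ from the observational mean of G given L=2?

Under do(L=2), L's equation is replaced by L=2 for every unit. Per-unit G: 4, 2, 1, 3, 1, 1. Mean = 2.
E[G|L=2] averages over only the 3 units with L=2 (N = -2, 0, 2): G = 1, 1, 1, mean 1.
Difference = 2 − 1 = 1.

1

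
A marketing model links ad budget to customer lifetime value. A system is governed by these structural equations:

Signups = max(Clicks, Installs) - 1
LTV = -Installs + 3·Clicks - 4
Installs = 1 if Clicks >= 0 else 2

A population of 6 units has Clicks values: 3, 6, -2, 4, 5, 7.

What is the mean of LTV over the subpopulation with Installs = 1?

E[LTV|Installs=1] averages over only the 5 units with Installs=1 (Clicks = 3, 6, 4, 5, 7): LTV = 4, 13, 7, 10, 16, mean 10.

10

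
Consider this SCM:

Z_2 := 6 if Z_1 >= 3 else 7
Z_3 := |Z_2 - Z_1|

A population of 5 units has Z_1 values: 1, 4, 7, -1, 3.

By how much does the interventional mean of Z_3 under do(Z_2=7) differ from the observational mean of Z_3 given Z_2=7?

do(Z_2=7) breaks Z_2's dependence on Z_1. With Z_2=7 fixed, Z_3 across the units is 6, 3, 0, 8, 4, mean 4.2.
Conditioning on Z_2=7 selects the 2 unit(s) with Z_1 ∈ {1, -1}. Their Z_3 values: 6, 8. Mean = 7.
Difference = 4.2 − 7 = -2.8.

-2.8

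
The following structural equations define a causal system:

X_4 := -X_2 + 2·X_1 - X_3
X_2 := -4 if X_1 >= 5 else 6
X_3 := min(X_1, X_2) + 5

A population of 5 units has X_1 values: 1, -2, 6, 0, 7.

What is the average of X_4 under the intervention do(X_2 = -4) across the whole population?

7.8

The intervention sets X_2=-4 in all 5 units regardless of X_1. Recomputing X_4 per unit gives 5, -1, 15, 3, 17; average 7.8.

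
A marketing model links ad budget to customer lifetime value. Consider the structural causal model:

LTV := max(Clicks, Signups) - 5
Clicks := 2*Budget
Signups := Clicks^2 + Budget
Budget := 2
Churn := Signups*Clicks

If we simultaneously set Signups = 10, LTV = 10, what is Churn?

The joint intervention fixes Signups = 10, LTV = 10, removing each variable's own equation.
Clicks = 2*Budget  [with Budget=2]  = 4
Churn = Signups*Clicks  [with Signups=10, Clicks=4]  = 40

40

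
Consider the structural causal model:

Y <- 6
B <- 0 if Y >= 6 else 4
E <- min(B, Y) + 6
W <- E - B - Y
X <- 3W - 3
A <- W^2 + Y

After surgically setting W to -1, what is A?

Under do(W=-1), the mechanism W <- E - B - Y is discarded; W is fixed at -1.
A = W^2 + Y  [with W=-1, Y=6]  = 7

7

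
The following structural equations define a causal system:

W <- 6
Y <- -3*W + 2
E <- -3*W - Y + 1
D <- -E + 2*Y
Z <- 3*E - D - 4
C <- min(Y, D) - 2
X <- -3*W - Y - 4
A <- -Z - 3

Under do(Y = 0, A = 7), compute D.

Under do(Y = 0, A = 7), each intervened variable's structural equation is replaced by its fixed value.
E = -3*W - Y + 1  [with W=6, Y=0]  = -17
D = -E + 2*Y  [with E=-17, Y=0]  = 17

17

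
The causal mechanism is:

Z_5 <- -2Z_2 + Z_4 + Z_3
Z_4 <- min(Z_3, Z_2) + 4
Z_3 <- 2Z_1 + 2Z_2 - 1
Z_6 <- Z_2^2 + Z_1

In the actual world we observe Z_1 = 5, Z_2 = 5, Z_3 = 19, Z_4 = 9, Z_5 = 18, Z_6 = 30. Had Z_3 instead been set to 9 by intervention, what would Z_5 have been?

do(Z_3=9) replaces the equation Z_3 <- 2Z_1 + 2Z_2 - 1 with the constant Z_3 = 9.
Z_4 = min(Z_3, Z_2) + 4  [with Z_3=9, Z_2=5]  = 9
Z_5 = -2Z_2 + Z_4 + Z_3  [with Z_2=5, Z_4=9, Z_3=9]  = 8

8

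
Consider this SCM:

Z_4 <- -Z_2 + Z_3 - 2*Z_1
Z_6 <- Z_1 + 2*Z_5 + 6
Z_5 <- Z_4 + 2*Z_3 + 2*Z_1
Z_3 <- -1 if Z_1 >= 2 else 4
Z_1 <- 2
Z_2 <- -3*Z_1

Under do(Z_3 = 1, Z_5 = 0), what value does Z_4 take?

3

The joint intervention fixes Z_3 = 1, Z_5 = 0, removing each variable's own equation.
Z_2 = -3*Z_1  [with Z_1=2]  = -6
Z_4 = -Z_2 + Z_3 - 2*Z_1  [with Z_2=-6, Z_3=1, Z_1=2]  = 3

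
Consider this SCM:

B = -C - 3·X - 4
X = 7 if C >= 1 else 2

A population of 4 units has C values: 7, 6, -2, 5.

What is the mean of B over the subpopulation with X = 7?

-31

E[B|X=7] averages over only the 3 units with X=7 (C = 7, 6, 5): B = -32, -31, -30, mean -31.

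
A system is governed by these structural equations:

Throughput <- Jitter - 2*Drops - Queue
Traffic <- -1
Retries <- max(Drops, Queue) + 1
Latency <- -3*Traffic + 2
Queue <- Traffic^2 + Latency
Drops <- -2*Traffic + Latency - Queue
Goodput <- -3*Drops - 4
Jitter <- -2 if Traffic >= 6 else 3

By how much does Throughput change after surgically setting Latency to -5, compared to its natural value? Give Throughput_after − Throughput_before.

10

Under do(Latency=-5), the mechanism Latency <- -3*Traffic + 2 is discarded; Latency is fixed at -5.
Queue = Traffic^2 + Latency  [with Traffic=-1, Latency=-5]  = -4
Drops = -2*Traffic + Latency - Queue  [with Traffic=-1, Latency=-5, Queue=-4]  = 1
Jitter = -2 if Traffic >= 6 else 3  [with Traffic=-1]  = 3
Throughput = Jitter - 2*Drops - Queue  [with Jitter=3, Drops=1, Queue=-4]  = 5
Without intervention: Latency = -3*Traffic + 2  [with Traffic=-1]  = 5; Queue = Traffic^2 + Latency  [with Traffic=-1, Latency=5]  = 6; Drops = -2*Traffic + Latency - Queue  [with Traffic=-1, Latency=5, Queue=6]  = 1; Jitter = -2 if Traffic >= 6 else 3  [with Traffic=-1]  = 3; Throughput = Jitter - 2*Drops - Queue  [with Jitter=3, Drops=1, Queue=6]  = -5.
Change = 5 − (-5) = 10.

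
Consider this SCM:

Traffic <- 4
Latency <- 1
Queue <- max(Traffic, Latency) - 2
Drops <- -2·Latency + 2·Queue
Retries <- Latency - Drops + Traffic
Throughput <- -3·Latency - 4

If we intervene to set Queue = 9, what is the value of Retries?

do(Queue=9) replaces the equation Queue <- max(Traffic, Latency) - 2 with the constant Queue = 9.
Drops = -2·Latency + 2·Queue  [with Latency=1, Queue=9]  = 16
Retries = Latency - Drops + Traffic  [with Latency=1, Drops=16, Traffic=4]  = -11

-11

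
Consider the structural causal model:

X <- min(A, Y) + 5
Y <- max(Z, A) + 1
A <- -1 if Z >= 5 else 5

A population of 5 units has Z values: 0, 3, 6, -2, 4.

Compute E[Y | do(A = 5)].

6.2

Every unit gets A=5 under the intervention. Y values become 6, 6, 7, 6, 6; E[Y|do(A=5)] = 6.2.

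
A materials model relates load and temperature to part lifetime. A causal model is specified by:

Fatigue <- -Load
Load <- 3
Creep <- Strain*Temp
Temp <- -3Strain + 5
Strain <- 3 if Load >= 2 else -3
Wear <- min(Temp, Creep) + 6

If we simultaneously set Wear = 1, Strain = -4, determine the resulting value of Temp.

17

Setting Wear = 1, Strain = -4 by intervention discards those variables' equations.
Temp = -3Strain + 5  [with Strain=-4]  = 17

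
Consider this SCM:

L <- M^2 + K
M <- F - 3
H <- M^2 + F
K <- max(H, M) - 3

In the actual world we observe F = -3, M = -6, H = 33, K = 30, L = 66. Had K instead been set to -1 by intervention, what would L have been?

35

Intervening sets K = -1 and removes its equation (K <- max(H, M) - 3).
M = F - 3  [with F=-3]  = -6
L = M^2 + K  [with M=-6, K=-1]  = 35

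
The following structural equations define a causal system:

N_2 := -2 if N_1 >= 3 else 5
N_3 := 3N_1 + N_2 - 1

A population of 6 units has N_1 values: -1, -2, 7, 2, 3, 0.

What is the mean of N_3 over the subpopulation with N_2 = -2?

12

Observing N_2=-2 restricts to units where N_2's equation naturally yields -2: N_1 ∈ {7, 3}. In that subpopulation N_3 = 18, 6, mean 12.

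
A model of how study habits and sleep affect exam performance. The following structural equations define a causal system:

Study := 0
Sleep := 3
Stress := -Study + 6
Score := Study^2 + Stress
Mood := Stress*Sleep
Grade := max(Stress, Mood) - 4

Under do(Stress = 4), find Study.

0

Under do(Stress=4), the mechanism Stress := -Study + 6 is discarded; Stress is fixed at 4.
Study is not downstream of the intervention, so its value is determined by the original equations.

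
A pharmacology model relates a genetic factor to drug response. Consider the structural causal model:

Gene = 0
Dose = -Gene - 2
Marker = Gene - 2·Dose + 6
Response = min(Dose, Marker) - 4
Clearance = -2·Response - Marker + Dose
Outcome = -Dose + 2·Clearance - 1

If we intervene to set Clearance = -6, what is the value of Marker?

10

do(Clearance=-6) replaces the equation Clearance = -2·Response - Marker + Dose with the constant Clearance = -6.
Marker is not downstream of the intervention, so its value is determined by the original equations.
Dose = -Gene - 2  [with Gene=0]  = -2
Marker = Gene - 2·Dose + 6  [with Gene=0, Dose=-2]  = 10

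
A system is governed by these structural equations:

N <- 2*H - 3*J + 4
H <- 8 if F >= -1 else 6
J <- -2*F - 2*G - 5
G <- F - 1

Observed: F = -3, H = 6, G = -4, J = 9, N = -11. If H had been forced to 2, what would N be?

do(H=2) replaces the equation H <- 8 if F >= -1 else 6 with the constant H = 2.
G = F - 1  [with F=-3]  = -4
J = -2*F - 2*G - 5  [with F=-3, G=-4]  = 9
N = 2*H - 3*J + 4  [with H=2, J=9]  = -19

-19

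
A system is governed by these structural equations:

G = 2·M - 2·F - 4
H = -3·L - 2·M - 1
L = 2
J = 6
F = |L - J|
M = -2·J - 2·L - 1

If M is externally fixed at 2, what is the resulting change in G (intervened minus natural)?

do(M=2) replaces the equation M = -2·J - 2·L - 1 with the constant M = 2.
F = |L - J|  [with L=2, J=6]  = 4
G = 2·M - 2·F - 4  [with M=2, F=4]  = -8
Without intervention: M = -2·J - 2·L - 1  [with J=6, L=2]  = -17; F = |L - J|  [with L=2, J=6]  = 4; G = 2·M - 2·F - 4  [with M=-17, F=4]  = -46.
Change = -8 − (-46) = 38.

38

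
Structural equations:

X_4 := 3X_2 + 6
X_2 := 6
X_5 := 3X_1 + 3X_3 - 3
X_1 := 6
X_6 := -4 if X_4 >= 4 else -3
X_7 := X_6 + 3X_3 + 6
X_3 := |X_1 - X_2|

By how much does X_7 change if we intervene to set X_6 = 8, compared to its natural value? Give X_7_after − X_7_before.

Intervening sets X_6 = 8 and removes its equation (X_6 := -4 if X_4 >= 4 else -3).
X_3 = |X_1 - X_2|  [with X_1=6, X_2=6]  = 0
X_7 = X_6 + 3X_3 + 6  [with X_6=8, X_3=0]  = 14
Without intervention: X_3 = |X_1 - X_2|  [with X_1=6, X_2=6]  = 0; X_4 = 3X_2 + 6  [with X_2=6]  = 24; X_6 = -4 if X_4 >= 4 else -3  [with X_4=24]  = -4; X_7 = X_6 + 3X_3 + 6  [with X_6=-4, X_3=0]  = 2.
Change = 14 − 2 = 12.

12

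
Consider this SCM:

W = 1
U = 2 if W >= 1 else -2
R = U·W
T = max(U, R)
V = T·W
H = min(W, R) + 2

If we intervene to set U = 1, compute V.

do(U=1) replaces the equation U = 2 if W >= 1 else -2 with the constant U = 1.
R = U·W  [with U=1, W=1]  = 1
T = max(U, R)  [with U=1, R=1]  = 1
V = T·W  [with T=1, W=1]  = 1

1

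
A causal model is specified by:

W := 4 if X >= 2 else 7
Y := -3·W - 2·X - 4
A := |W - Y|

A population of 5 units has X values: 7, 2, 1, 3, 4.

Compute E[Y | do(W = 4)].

-22.8

The intervention sets W=4 in all 5 units regardless of X. Recomputing Y per unit gives -30, -20, -18, -22, -24; average -22.8.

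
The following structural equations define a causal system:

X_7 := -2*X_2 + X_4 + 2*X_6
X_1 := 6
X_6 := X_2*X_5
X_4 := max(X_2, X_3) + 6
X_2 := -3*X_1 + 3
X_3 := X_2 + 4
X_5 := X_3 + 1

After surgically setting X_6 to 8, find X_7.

Intervening sets X_6 = 8 and removes its equation (X_6 := X_2*X_5).
X_2 = -3*X_1 + 3  [with X_1=6]  = -15
X_3 = X_2 + 4  [with X_2=-15]  = -11
X_4 = max(X_2, X_3) + 6  [with X_2=-15, X_3=-11]  = -5
X_7 = -2*X_2 + X_4 + 2*X_6  [with X_2=-15, X_4=-5, X_6=8]  = 41

41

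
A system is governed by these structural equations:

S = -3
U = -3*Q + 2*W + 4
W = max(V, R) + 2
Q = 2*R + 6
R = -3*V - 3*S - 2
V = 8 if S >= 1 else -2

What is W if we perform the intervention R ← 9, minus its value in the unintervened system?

-4

The intervention breaks the incoming arrows to R: R = -3*V - 3*S - 2 no longer applies, and R = 9.
V = 8 if S >= 1 else -2  [with S=-3]  = -2
W = max(V, R) + 2  [with V=-2, R=9]  = 11
Without intervention: V = 8 if S >= 1 else -2  [with S=-3]  = -2; R = -3*V - 3*S - 2  [with V=-2, S=-3]  = 13; W = max(V, R) + 2  [with V=-2, R=13]  = 15.
Change = 11 − 15 = -4.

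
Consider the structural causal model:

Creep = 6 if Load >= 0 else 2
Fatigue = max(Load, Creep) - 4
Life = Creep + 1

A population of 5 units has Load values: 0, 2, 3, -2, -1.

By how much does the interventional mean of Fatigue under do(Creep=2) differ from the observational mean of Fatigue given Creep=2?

Under do(Creep=2), Creep's equation is replaced by Creep=2 for every unit. Per-unit Fatigue: -2, -2, -1, -2, -2. Mean = -1.8.
Observing Creep=2 restricts to units where Creep's equation naturally yields 2: Load ∈ {-2, -1}. In that subpopulation Fatigue = -2, -2, mean -2.
Difference = -1.8 − (-2) = 0.2.

0.2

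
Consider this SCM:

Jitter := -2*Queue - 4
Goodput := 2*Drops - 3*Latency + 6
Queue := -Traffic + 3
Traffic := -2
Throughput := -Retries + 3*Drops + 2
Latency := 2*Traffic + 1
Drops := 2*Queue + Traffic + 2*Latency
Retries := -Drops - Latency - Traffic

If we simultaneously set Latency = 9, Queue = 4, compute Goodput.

The joint intervention fixes Latency = 9, Queue = 4, removing each variable's own equation.
Drops = 2*Queue + Traffic + 2*Latency  [with Queue=4, Traffic=-2, Latency=9]  = 24
Goodput = 2*Drops - 3*Latency + 6  [with Drops=24, Latency=9]  = 27

27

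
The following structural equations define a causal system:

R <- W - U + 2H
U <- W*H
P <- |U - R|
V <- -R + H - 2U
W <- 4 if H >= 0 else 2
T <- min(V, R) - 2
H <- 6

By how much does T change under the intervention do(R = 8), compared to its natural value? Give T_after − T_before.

-16

The intervention breaks the incoming arrows to R: R <- W - U + 2H no longer applies, and R = 8.
W = 4 if H >= 0 else 2  [with H=6]  = 4
U = W*H  [with W=4, H=6]  = 24
V = -R + H - 2U  [with R=8, H=6, U=24]  = -50
T = min(V, R) - 2  [with V=-50, R=8]  = -52
Without intervention: W = 4 if H >= 0 else 2  [with H=6]  = 4; U = W*H  [with W=4, H=6]  = 24; R = W - U + 2H  [with W=4, U=24, H=6]  = -8; V = -R + H - 2U  [with R=-8, H=6, U=24]  = -34; T = min(V, R) - 2  [with V=-34, R=-8]  = -36.
Change = -52 − (-36) = -16.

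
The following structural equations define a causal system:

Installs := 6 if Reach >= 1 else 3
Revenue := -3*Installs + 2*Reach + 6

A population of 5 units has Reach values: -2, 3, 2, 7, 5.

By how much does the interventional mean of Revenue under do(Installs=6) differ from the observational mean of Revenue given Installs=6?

Under do(Installs=6), Installs's equation is replaced by Installs=6 for every unit. Per-unit Revenue: -16, -6, -8, 2, -2. Mean = -6.
E[Revenue|Installs=6] averages over only the 4 units with Installs=6 (Reach = 3, 2, 7, 5): Revenue = -6, -8, 2, -2, mean -3.5.
Difference = -6 − (-3.5) = -2.5.

-2.5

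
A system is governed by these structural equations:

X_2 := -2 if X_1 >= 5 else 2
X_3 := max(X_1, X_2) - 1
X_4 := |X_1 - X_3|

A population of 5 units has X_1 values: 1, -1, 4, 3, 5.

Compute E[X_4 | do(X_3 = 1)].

do(X_3=1) breaks X_3's dependence on X_1. With X_3=1 fixed, X_4 across the units is 0, 2, 3, 2, 4, mean 2.2.

2.2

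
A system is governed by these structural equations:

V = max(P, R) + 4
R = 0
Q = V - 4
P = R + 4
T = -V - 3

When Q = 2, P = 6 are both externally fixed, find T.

Setting Q = 2, P = 6 by intervention discards those variables' equations.
V = max(P, R) + 4  [with P=6, R=0]  = 10
T = -V - 3  [with V=10]  = -13

-13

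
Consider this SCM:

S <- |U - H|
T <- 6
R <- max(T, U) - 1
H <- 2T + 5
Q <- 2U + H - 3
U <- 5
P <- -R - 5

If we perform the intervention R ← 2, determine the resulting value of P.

-7

The intervention breaks the incoming arrows to R: R <- max(T, U) - 1 no longer applies, and R = 2.
P = -R - 5  [with R=2]  = -7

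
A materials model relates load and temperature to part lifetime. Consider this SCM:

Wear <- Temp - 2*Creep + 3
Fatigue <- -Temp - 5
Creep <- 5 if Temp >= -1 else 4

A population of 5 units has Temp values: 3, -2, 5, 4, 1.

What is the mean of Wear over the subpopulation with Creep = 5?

-3.75

E[Wear|Creep=5] averages over only the 4 units with Creep=5 (Temp = 3, 5, 4, 1): Wear = -4, -2, -3, -6, mean -3.75.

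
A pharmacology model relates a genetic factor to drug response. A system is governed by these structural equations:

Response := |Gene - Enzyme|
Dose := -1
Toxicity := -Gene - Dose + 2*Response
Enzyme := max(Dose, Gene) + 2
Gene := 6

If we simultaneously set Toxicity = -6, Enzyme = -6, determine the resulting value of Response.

Under do(Toxicity = -6, Enzyme = -6), each intervened variable's structural equation is replaced by its fixed value.
Response = |Gene - Enzyme|  [with Gene=6, Enzyme=-6]  = 12

12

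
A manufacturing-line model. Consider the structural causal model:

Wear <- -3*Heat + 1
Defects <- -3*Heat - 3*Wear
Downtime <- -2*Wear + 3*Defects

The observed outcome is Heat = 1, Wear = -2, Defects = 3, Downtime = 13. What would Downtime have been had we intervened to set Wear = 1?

-20

Under do(Wear=1), the mechanism Wear <- -3*Heat + 1 is discarded; Wear is fixed at 1.
Defects = -3*Heat - 3*Wear  [with Heat=1, Wear=1]  = -6
Downtime = -2*Wear + 3*Defects  [with Wear=1, Defects=-6]  = -20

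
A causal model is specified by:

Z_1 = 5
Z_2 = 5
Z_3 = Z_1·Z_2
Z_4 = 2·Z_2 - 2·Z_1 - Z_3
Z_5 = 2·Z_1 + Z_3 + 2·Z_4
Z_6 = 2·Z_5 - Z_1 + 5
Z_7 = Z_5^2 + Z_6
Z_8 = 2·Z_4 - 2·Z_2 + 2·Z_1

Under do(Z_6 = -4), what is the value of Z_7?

221

Intervening sets Z_6 = -4 and removes its equation (Z_6 = 2·Z_5 - Z_1 + 5).
Z_3 = Z_1·Z_2  [with Z_1=5, Z_2=5]  = 25
Z_4 = 2·Z_2 - 2·Z_1 - Z_3  [with Z_2=5, Z_1=5, Z_3=25]  = -25
Z_5 = 2·Z_1 + Z_3 + 2·Z_4  [with Z_1=5, Z_3=25, Z_4=-25]  = -15
Z_7 = Z_5^2 + Z_6  [with Z_5=-15, Z_6=-4]  = 221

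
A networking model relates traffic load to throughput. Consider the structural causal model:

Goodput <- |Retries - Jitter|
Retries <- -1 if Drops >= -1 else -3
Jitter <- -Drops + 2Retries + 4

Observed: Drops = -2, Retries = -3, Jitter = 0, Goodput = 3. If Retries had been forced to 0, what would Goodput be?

Under do(Retries=0), the mechanism Retries <- -1 if Drops >= -1 else -3 is discarded; Retries is fixed at 0.
Jitter = -Drops + 2Retries + 4  [with Drops=-2, Retries=0]  = 6
Goodput = |Retries - Jitter|  [with Retries=0, Jitter=6]  = 6

6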